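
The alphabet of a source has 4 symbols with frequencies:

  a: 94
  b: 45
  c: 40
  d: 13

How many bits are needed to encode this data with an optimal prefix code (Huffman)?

343

Build the Huffman tree bottom-up:
merge d(13) and c(40): 53
merge b(45) and 53: 98
merge a(94) and 98: 192
Total encoded bits = sum of merged weights = 53 + 98 + 192 = 343.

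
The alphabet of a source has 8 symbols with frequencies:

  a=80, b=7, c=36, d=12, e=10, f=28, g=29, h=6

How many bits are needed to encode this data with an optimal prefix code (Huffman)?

534

Greedily combine the two least-frequent nodes:
merge h(6) and b(7): 13
merge e(10) and d(12): 22
merge 13 and 22: 35
merge f(28) and g(29): 57
merge 35 and c(36): 71
merge 57 and 71: 128
merge a(80) and 128: 208
The encoded length is the sum of every internal node's weight: 13 + 22 + 35 + 57 + 71 + 128 + 208 = 534 bits.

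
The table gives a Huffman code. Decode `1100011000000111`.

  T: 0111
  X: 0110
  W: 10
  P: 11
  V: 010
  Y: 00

PYXYYT

Read left to right; each codeword is recognised as soon as it completes (prefix code):
  11→P | 00→Y | 0110→X | 00→Y | 00→Y | 0111→T
Decoded message: PYXYYT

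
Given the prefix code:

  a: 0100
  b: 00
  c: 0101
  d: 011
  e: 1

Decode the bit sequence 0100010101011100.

Read left to right; each codeword is recognised as soon as it completes (prefix code):
  0100→a | 0101→c | 0101→c | 1→e | 1→e | 00→b
Decoded message: acceeb

acceeb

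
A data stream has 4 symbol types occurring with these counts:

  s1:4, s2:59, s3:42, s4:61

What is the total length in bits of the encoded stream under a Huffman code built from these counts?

Merge the two smallest weights repeatedly:
merge s1(4) and s3(42): 46
merge 46 and s2(59): 105
merge s4(61) and 105: 166
The encoded length is the sum of every internal node's weight: 46 + 105 + 166 = 317 bits.

317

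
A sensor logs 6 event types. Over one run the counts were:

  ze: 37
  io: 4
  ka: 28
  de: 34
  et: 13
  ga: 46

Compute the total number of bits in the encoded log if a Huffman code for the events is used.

386

Build the Huffman tree bottom-up:
io(4) + et(13) → 17
17 + ka(28) → 45
de(34) + ze(37) → 71
45 + ga(46) → 91
71 + 91 → 162
Total encoded bits = sum of merged weights = 17 + 45 + 71 + 91 + 162 = 386.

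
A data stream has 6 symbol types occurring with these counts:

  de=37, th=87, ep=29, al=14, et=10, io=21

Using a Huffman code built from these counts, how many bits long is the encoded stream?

Build the Huffman tree bottom-up:
merge et(10) and al(14): 24
merge io(21) and 24: 45
merge ep(29) and de(37): 66
merge 45 and 66: 111
merge th(87) and 111: 198
Total encoded bits = sum of merged weights = 24 + 45 + 66 + 111 + 198 = 444.

444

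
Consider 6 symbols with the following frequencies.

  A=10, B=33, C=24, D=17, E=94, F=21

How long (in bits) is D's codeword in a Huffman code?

Repeatedly merge the two smallest:
A(10) + D(17) → 27
F(21) + C(24) → 45
27 + B(33) → 60
45 + 60 → 105
E(94) + 105 → 199
D sits 4 levels below the root, so its codeword is 4 bits.

4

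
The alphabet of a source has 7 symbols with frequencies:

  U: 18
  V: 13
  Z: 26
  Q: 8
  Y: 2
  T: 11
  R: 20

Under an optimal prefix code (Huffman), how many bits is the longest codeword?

Merge the two lowest-weight nodes at each step:
combine Y(2), Q(8) → 10
combine 10, T(11) → 21
combine V(13), U(18) → 31
combine R(20), 21 → 41
combine Z(26), 31 → 57
combine 41, 57 → 98
The first pair merged (Y, Q) ends up deepest, at depth 4.

4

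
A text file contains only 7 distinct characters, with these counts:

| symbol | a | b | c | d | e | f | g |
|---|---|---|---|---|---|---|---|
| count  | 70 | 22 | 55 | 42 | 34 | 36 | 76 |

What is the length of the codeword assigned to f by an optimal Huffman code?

Build the tree from the bottom:
combine b(22), e(34) → 56
combine f(36), d(42) → 78
combine c(55), 56 → 111
combine a(70), g(76) → 146
combine 78, 111 → 189
combine 146, 189 → 335
The subtree containing f is merged 3 times, so code length = 3.

3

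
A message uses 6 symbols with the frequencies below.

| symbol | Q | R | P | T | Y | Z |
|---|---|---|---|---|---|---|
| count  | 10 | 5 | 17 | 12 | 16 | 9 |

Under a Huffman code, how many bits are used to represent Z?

Huffman merges, smallest pair first:
combine R(5), Z(9) → 14
combine Q(10), T(12) → 22
combine 14, Y(16) → 30
combine P(17), 22 → 39
combine 30, 39 → 69
The subtree containing Z is merged 3 times, so code length = 3.

3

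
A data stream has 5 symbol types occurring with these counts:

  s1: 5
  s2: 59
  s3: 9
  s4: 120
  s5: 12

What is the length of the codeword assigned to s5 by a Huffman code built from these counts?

3

Huffman merges, smallest pair first:
s1(5) + s3(9) → 14
s5(12) + 14 → 26
26 + s2(59) → 85
85 + s4(120) → 205
s5's leaf is at depth 3, giving a 3-bit codeword.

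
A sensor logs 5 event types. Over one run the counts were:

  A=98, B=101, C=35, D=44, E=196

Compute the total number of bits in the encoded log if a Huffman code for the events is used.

1008

Merge the two smallest weights repeatedly:
combine C(35), D(44) → 79
combine 79, A(98) → 177
combine B(101), 177 → 278
combine E(196), 278 → 474
Each symbol's bit-cost is frequency × depth; summing gives 1008 bits (equivalently 79 + 177 + 278 + 474).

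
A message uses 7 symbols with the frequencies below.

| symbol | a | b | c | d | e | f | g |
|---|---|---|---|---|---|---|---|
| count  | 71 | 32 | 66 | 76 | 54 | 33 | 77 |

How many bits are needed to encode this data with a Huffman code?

Build the Huffman tree bottom-up:
b(32) + f(33) → 65
e(54) + 65 → 119
c(66) + a(71) → 137
d(76) + g(77) → 153
119 + 137 → 256
153 + 256 → 409
The encoded length is the sum of every internal node's weight: 65 + 119 + 137 + 153 + 256 + 409 = 1139 bits.

1139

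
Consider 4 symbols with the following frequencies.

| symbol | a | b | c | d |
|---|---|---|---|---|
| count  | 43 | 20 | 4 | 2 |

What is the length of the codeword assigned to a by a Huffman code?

Huffman merges, smallest pair first:
d(2) + c(4) → 6
6 + b(20) → 26
26 + a(43) → 69
a sits one level below the root: a 1-bit codeword.

1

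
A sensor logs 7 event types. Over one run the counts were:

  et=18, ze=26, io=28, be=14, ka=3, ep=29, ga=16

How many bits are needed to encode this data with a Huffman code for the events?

Merge the two smallest weights repeatedly:
ka(3) + be(14) → 17
ga(16) + 17 → 33
et(18) + ze(26) → 44
io(28) + ep(29) → 57
33 + 44 → 77
57 + 77 → 134
The encoded length is the sum of every internal node's weight: 17 + 33 + 44 + 57 + 77 + 134 = 362 bits.

362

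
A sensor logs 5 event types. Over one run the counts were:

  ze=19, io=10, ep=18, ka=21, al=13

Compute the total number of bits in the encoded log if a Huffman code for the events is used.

Build the Huffman tree bottom-up:
combine io(10), al(13) → 23
combine ep(18), ze(19) → 37
combine ka(21), 23 → 44
combine 37, 44 → 81
Total encoded bits = sum of merged weights = 23 + 37 + 44 + 81 = 185.

185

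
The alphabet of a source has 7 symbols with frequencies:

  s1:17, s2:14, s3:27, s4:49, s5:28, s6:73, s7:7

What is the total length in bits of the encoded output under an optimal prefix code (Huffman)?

544

Greedily combine the two least-frequent nodes:
s7(7) + s2(14) → 21
s1(17) + 21 → 38
s3(27) + s5(28) → 55
38 + s4(49) → 87
55 + s6(73) → 128
87 + 128 → 215
The encoded length is the sum of every internal node's weight: 21 + 38 + 55 + 87 + 128 + 215 = 544 bits.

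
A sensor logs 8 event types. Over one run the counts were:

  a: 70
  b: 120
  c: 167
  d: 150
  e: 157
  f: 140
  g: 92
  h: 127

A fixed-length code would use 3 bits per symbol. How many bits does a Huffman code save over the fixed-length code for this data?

5

Fixed-length: 3 bits × 1023 symbols = 3069 bits.
Huffman merges:
a(70) + g(92) → 162
b(120) + h(127) → 247
f(140) + d(150) → 290
e(157) + 162 → 319
c(167) + 247 → 414
290 + 319 → 609
414 + 609 → 1023
Huffman total = 162 + 247 + 290 + 319 + 414 + 609 + 1023 = 3064 bits.
Saving = 3069 − 3064 = 5 bits.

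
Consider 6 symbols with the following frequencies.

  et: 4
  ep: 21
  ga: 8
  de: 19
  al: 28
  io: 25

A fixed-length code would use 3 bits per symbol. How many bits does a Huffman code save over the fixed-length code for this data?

Fixed-length: 3 bits × 105 symbols = 315 bits.
Huffman merges:
merge et(4) and ga(8): 12
merge 12 and de(19): 31
merge ep(21) and io(25): 46
merge al(28) and 31: 59
merge 46 and 59: 105
Huffman total = 12 + 31 + 46 + 59 + 105 = 253 bits.
Saving = 315 − 253 = 62 bits.

62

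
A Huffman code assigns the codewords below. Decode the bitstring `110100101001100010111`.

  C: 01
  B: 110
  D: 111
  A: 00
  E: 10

Read left to right; each codeword is recognised as soon as it completes (prefix code):
  110→B | 10→E | 01→C | 01→C | 00→A | 110→B | 00→A | 10→E | 111→D
Decoded message: BECCABAED

BECCABAED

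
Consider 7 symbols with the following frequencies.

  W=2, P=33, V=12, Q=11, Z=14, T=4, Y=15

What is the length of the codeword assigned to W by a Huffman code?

Build the tree from the bottom:
W(2) + T(4) → 6
6 + Q(11) → 17
V(12) + Z(14) → 26
Y(15) + 17 → 32
26 + 32 → 58
P(33) + 58 → 91
W sits 5 levels below the root, so its codeword is 5 bits.

5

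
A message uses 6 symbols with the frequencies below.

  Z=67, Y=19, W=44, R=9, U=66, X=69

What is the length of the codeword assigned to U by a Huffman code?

2

Huffman merges, smallest pair first:
combine R(9), Y(19) → 28
combine 28, W(44) → 72
combine U(66), Z(67) → 133
combine X(69), 72 → 141
combine 133, 141 → 274
U's leaf is at depth 2, giving a 2-bit codeword.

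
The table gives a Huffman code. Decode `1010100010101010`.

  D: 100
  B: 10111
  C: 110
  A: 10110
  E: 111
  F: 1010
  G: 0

FDGFF

Read left to right; each codeword is recognised as soon as it completes (prefix code):
  1010→F | 100→D | 0→G | 1010→F | 1010→F
Decoded message: FDGFF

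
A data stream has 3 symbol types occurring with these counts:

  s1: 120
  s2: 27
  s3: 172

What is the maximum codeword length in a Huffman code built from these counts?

Merge the two lowest-weight nodes at each step:
merge s2(27) and s1(120): 147
merge 147 and s3(172): 319
Maximum depth reached is 2.

2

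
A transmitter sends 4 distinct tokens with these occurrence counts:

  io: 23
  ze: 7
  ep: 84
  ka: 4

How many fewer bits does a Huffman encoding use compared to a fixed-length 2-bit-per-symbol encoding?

Fixed-length: 2 bits × 118 symbols = 236 bits.
Huffman merges:
merge ka(4) and ze(7): 11
merge 11 and io(23): 34
merge 34 and ep(84): 118
Huffman total = 11 + 34 + 118 = 163 bits.
Saving = 236 − 163 = 73 bits.

73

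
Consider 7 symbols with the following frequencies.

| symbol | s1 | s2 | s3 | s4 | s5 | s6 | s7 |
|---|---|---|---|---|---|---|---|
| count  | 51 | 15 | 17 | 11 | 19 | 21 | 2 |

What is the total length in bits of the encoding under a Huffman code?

Greedily combine the two least-frequent nodes:
merge s7(2) and s4(11): 13
merge 13 and s2(15): 28
merge s3(17) and s5(19): 36
merge s6(21) and 28: 49
merge 36 and 49: 85
merge s1(51) and 85: 136
Total encoded bits = sum of merged weights = 13 + 28 + 36 + 49 + 85 + 136 = 347.

347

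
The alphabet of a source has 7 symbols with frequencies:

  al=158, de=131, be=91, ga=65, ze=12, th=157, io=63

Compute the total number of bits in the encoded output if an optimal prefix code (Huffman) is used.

1791

Build the Huffman tree bottom-up:
ze(12) + io(63) → 75
ga(65) + 75 → 140
be(91) + de(131) → 222
140 + th(157) → 297
al(158) + 222 → 380
297 + 380 → 677
Each symbol's bit-cost is frequency × depth; summing gives 1791 bits (equivalently 75 + 140 + 222 + 297 + 380 + 677).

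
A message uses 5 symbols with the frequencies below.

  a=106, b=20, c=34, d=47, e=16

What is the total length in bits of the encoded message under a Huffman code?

Build the Huffman tree bottom-up:
merge e(16) and b(20): 36
merge c(34) and 36: 70
merge d(47) and 70: 117
merge a(106) and 117: 223
Total encoded bits = sum of merged weights = 36 + 70 + 117 + 223 = 446.

446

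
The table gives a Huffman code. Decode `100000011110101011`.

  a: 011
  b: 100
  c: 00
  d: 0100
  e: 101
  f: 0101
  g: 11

bccggfa

Read left to right; each codeword is recognised as soon as it completes (prefix code):
  100→b | 00→c | 00→c | 11→g | 11→g | 0101→f | 011→a
Decoded message: bccggfa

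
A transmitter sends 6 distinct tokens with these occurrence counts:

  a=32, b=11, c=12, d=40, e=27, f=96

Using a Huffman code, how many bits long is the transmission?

Greedily combine the two least-frequent nodes:
merge b(11) and c(12): 23
merge 23 and e(27): 50
merge a(32) and d(40): 72
merge 50 and 72: 122
merge f(96) and 122: 218
Each symbol's bit-cost is frequency × depth; summing gives 485 bits (equivalently 23 + 50 + 72 + 122 + 218).

485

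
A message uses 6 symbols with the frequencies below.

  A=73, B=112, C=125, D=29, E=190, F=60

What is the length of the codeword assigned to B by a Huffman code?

Build the tree from the bottom:
merge D(29) and F(60): 89
merge A(73) and 89: 162
merge B(112) and C(125): 237
merge 162 and E(190): 352
merge 237 and 352: 589
B's leaf is at depth 2, giving a 2-bit codeword.

2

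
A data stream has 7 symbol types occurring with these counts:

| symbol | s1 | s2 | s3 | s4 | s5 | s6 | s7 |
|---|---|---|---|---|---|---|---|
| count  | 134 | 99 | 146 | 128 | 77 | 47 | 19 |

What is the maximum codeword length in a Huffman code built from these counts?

4

Merge the two lowest-weight nodes at each step:
combine s7(19), s6(47) → 66
combine 66, s5(77) → 143
combine s2(99), s4(128) → 227
combine s1(134), 143 → 277
combine s3(146), 227 → 373
combine 277, 373 → 650
Maximum depth reached is 4.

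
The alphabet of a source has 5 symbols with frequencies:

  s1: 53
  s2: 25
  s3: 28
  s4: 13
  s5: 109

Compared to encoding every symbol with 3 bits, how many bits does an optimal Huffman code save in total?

233

Fixed-length: 3 bits × 228 symbols = 684 bits.
Huffman merges:
merge s4(13) and s2(25): 38
merge s3(28) and 38: 66
merge s1(53) and 66: 119
merge s5(109) and 119: 228
Huffman total = 38 + 66 + 119 + 228 = 451 bits.
Saving = 684 − 451 = 233 bits.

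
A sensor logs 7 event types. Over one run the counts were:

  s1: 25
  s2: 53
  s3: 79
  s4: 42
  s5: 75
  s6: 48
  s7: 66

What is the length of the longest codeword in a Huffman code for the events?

4

Merge the two lowest-weight nodes at each step:
merge s1(25) and s4(42): 67
merge s6(48) and s2(53): 101
merge s7(66) and 67: 133
merge s5(75) and s3(79): 154
merge 101 and 133: 234
merge 154 and 234: 388
Maximum depth reached is 4.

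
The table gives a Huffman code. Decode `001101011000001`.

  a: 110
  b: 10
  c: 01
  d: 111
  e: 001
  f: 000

ebbafc

Read left to right; each codeword is recognised as soon as it completes (prefix code):
  001→e | 10→b | 10→b | 110→a | 000→f | 01→c
Decoded message: ebbafc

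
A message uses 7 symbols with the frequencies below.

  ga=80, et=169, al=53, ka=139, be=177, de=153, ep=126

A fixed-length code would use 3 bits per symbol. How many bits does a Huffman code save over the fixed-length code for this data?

Fixed-length: 3 bits × 897 symbols = 2691 bits.
Huffman merges:
merge al(53) and ga(80): 133
merge ep(126) and 133: 259
merge ka(139) and de(153): 292
merge et(169) and be(177): 346
merge 259 and 292: 551
merge 346 and 551: 897
Huffman total = 133 + 259 + 292 + 346 + 551 + 897 = 2478 bits.
Saving = 2691 − 2478 = 213 bits.

213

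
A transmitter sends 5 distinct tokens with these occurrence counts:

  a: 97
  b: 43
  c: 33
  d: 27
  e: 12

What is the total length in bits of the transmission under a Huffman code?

Greedily combine the two least-frequent nodes:
e(12) + d(27) → 39
c(33) + 39 → 72
b(43) + 72 → 115
a(97) + 115 → 212
The encoded length is the sum of every internal node's weight: 39 + 72 + 115 + 212 = 438 bits.

438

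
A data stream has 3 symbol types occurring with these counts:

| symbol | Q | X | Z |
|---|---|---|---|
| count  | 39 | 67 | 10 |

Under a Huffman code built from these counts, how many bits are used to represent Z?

Repeatedly merge the two smallest:
Z(10) + Q(39) → 49
49 + X(67) → 116
The subtree containing Z is merged 2 times, so code length = 2.

2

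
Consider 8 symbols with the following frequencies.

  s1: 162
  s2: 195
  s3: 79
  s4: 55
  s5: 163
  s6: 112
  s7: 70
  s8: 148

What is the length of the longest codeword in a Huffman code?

4

Merge the two lowest-weight nodes at each step:
combine s4(55), s7(70) → 125
combine s3(79), s6(112) → 191
combine 125, s8(148) → 273
combine s1(162), s5(163) → 325
combine 191, s2(195) → 386
combine 273, 325 → 598
combine 386, 598 → 984
The first pair merged (s4, s7) ends up deepest, at depth 4.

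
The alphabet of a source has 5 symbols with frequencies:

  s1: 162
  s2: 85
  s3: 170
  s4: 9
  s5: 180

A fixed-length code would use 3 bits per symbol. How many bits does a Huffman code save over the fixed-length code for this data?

512

Fixed-length: 3 bits × 606 symbols = 1818 bits.
Huffman merges:
s4(9) + s2(85) → 94
94 + s1(162) → 256
s3(170) + s5(180) → 350
256 + 350 → 606
Huffman total = 94 + 256 + 350 + 606 = 1306 bits.
Saving = 1818 − 1306 = 512 bits.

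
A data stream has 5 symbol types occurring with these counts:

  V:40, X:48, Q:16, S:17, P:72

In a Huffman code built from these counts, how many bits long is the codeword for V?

Huffman merges, smallest pair first:
combine Q(16), S(17) → 33
combine 33, V(40) → 73
combine X(48), P(72) → 120
combine 73, 120 → 193
The subtree containing V is merged 2 times, so code length = 2.

2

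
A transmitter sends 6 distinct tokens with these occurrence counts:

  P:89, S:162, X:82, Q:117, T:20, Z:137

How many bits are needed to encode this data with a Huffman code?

1507

Build the Huffman tree bottom-up:
combine T(20), X(82) → 102
combine P(89), 102 → 191
combine Q(117), Z(137) → 254
combine S(162), 191 → 353
combine 254, 353 → 607
Each symbol's bit-cost is frequency × depth; summing gives 1507 bits (equivalently 102 + 191 + 254 + 353 + 607).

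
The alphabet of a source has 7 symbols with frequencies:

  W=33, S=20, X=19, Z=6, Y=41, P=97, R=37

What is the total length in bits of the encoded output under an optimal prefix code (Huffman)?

Build the Huffman tree bottom-up:
merge Z(6) and X(19): 25
merge S(20) and 25: 45
merge W(33) and R(37): 70
merge Y(41) and 45: 86
merge 70 and 86: 156
merge P(97) and 156: 253
Each symbol's bit-cost is frequency × depth; summing gives 635 bits (equivalently 25 + 45 + 70 + 86 + 156 + 253).

635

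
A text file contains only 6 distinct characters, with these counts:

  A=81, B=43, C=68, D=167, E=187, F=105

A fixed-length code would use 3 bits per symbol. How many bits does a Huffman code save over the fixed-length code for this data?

354

Fixed-length: 3 bits × 651 symbols = 1953 bits.
Huffman merges:
B(43) + C(68) → 111
A(81) + F(105) → 186
111 + D(167) → 278
186 + E(187) → 373
278 + 373 → 651
Huffman total = 111 + 186 + 278 + 373 + 651 = 1599 bits.
Saving = 1953 − 1599 = 354 bits.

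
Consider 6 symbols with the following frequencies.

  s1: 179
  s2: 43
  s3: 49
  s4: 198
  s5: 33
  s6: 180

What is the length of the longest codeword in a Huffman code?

Merge the two lowest-weight nodes at each step:
merge s5(33) and s2(43): 76
merge s3(49) and 76: 125
merge 125 and s1(179): 304
merge s6(180) and s4(198): 378
merge 304 and 378: 682
The first pair merged (s5, s2) ends up deepest, at depth 4.

4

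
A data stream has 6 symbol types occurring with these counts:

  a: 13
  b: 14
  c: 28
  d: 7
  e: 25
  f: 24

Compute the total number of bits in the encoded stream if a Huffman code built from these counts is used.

276

Merge the two smallest weights repeatedly:
d(7) + a(13) → 20
b(14) + 20 → 34
f(24) + e(25) → 49
c(28) + 34 → 62
49 + 62 → 111
Total encoded bits = sum of merged weights = 20 + 34 + 49 + 62 + 111 = 276.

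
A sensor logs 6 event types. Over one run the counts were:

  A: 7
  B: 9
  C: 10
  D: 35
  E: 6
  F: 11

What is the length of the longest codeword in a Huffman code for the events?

Merge the two lowest-weight nodes at each step:
merge E(6) and A(7): 13
merge B(9) and C(10): 19
merge F(11) and 13: 24
merge 19 and 24: 43
merge D(35) and 43: 78
The first pair merged (E, A) ends up deepest, at depth 4.

4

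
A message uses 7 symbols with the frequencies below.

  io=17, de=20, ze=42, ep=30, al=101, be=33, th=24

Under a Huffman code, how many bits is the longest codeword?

4

Merge the two lowest-weight nodes at each step:
merge io(17) and de(20): 37
merge th(24) and ep(30): 54
merge be(33) and 37: 70
merge ze(42) and 54: 96
merge 70 and 96: 166
merge al(101) and 166: 267
The rarest symbols sit at the bottom; the longest codeword is 4 bits.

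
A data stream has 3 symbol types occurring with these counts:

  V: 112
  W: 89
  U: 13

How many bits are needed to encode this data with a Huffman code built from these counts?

Greedily combine the two least-frequent nodes:
U(13) + W(89) → 102
102 + V(112) → 214
The encoded length is the sum of every internal node's weight: 102 + 214 = 316 bits.

316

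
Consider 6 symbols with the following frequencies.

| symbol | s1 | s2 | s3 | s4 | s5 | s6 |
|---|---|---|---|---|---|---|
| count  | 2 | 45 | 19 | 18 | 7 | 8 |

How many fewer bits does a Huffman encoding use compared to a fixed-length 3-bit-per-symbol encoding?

Fixed-length: 3 bits × 99 symbols = 297 bits.
Huffman merges:
s1(2) + s5(7) → 9
s6(8) + 9 → 17
17 + s4(18) → 35
s3(19) + 35 → 54
s2(45) + 54 → 99
Huffman total = 9 + 17 + 35 + 54 + 99 = 214 bits.
Saving = 297 − 214 = 83 bits.

83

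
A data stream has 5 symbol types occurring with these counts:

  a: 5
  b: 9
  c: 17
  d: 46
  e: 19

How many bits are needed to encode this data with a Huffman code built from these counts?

191

Merge the two smallest weights repeatedly:
combine a(5), b(9) → 14
combine 14, c(17) → 31
combine e(19), 31 → 50
combine d(46), 50 → 96
The encoded length is the sum of every internal node's weight: 14 + 31 + 50 + 96 = 191 bits.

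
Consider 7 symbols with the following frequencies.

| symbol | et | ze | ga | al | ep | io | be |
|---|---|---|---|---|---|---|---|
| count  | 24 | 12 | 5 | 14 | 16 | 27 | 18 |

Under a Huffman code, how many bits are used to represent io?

2

Huffman merges, smallest pair first:
combine ga(5), ze(12) → 17
combine al(14), ep(16) → 30
combine 17, be(18) → 35
combine et(24), io(27) → 51
combine 30, 35 → 65
combine 51, 65 → 116
The subtree containing io is merged 2 times, so code length = 2.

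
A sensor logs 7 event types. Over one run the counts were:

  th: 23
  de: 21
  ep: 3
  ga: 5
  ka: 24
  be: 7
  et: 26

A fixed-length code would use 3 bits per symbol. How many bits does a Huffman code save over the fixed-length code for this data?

Fixed-length: 3 bits × 109 symbols = 327 bits.
Huffman merges:
combine ep(3), ga(5) → 8
combine be(7), 8 → 15
combine 15, de(21) → 36
combine th(23), ka(24) → 47
combine et(26), 36 → 62
combine 47, 62 → 109
Huffman total = 8 + 15 + 36 + 47 + 62 + 109 = 277 bits.
Saving = 327 − 277 = 50 bits.

50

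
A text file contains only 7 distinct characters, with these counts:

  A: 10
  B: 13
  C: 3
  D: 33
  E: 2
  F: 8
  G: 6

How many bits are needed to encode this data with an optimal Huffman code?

175

Merge the two smallest weights repeatedly:
combine E(2), C(3) → 5
combine 5, G(6) → 11
combine F(8), A(10) → 18
combine 11, B(13) → 24
combine 18, 24 → 42
combine D(33), 42 → 75
The encoded length is the sum of every internal node's weight: 5 + 11 + 18 + 24 + 42 + 75 = 175 bits.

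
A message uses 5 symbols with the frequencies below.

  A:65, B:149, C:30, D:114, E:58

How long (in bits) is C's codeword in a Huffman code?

3

Repeatedly merge the two smallest:
combine C(30), E(58) → 88
combine A(65), 88 → 153
combine D(114), B(149) → 263
combine 153, 263 → 416
C's leaf is at depth 3, giving a 3-bit codeword.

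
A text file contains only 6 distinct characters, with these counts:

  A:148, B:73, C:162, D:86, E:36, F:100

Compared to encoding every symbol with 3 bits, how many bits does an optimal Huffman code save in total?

310

Fixed-length: 3 bits × 605 symbols = 1815 bits.
Huffman merges:
merge E(36) and B(73): 109
merge D(86) and F(100): 186
merge 109 and A(148): 257
merge C(162) and 186: 348
merge 257 and 348: 605
Huffman total = 109 + 186 + 257 + 348 + 605 = 1505 bits.
Saving = 1815 − 1505 = 310 bits.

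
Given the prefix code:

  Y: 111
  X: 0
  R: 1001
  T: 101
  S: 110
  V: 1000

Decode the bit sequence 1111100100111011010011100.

YSXRSSRSX

Read left to right; each codeword is recognised as soon as it completes (prefix code):
  111→Y | 110→S | 0→X | 1001→R | 110→S | 110→S | 1001→R | 110→S | 0→X
Decoded message: YSXRSSRSX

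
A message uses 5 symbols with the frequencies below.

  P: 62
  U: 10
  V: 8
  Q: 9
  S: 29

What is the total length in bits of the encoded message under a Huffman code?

Build the Huffman tree bottom-up:
V(8) + Q(9) → 17
U(10) + 17 → 27
27 + S(29) → 56
56 + P(62) → 118
Total encoded bits = sum of merged weights = 17 + 27 + 56 + 118 = 218.

218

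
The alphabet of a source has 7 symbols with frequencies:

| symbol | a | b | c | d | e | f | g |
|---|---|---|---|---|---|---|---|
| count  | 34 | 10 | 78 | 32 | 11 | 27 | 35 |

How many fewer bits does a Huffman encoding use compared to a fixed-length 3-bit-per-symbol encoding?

92

Fixed-length: 3 bits × 227 symbols = 681 bits.
Huffman merges:
combine b(10), e(11) → 21
combine 21, f(27) → 48
combine d(32), a(34) → 66
combine g(35), 48 → 83
combine 66, c(78) → 144
combine 83, 144 → 227
Huffman total = 21 + 48 + 66 + 83 + 144 + 227 = 589 bits.
Saving = 681 − 589 = 92 bits.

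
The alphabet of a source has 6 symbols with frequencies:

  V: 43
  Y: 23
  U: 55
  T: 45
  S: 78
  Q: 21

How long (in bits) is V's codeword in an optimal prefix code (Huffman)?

3

Huffman merges, smallest pair first:
Q(21) + Y(23) → 44
V(43) + 44 → 87
T(45) + U(55) → 100
S(78) + 87 → 165
100 + 165 → 265
The subtree containing V is merged 3 times, so code length = 3.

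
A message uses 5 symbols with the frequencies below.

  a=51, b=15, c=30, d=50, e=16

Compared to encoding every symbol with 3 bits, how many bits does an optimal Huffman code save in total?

Fixed-length: 3 bits × 162 symbols = 486 bits.
Huffman merges:
b(15) + e(16) → 31
c(30) + 31 → 61
d(50) + a(51) → 101
61 + 101 → 162
Huffman total = 31 + 61 + 101 + 162 = 355 bits.
Saving = 486 − 355 = 131 bits.

131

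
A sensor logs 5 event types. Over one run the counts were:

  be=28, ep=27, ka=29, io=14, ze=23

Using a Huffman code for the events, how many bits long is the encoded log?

Build the Huffman tree bottom-up:
io(14) + ze(23) → 37
ep(27) + be(28) → 55
ka(29) + 37 → 66
55 + 66 → 121
The encoded length is the sum of every internal node's weight: 37 + 55 + 66 + 121 = 279 bits.

279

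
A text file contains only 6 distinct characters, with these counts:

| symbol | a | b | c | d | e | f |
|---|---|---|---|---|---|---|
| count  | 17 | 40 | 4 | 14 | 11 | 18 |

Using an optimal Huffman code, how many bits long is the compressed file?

Merge the two smallest weights repeatedly:
combine c(4), e(11) → 15
combine d(14), 15 → 29
combine a(17), f(18) → 35
combine 29, 35 → 64
combine b(40), 64 → 104
Each symbol's bit-cost is frequency × depth; summing gives 247 bits (equivalently 15 + 29 + 35 + 64 + 104).

247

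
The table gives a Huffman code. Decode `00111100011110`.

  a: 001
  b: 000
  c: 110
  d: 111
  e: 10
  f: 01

Read left to right; each codeword is recognised as soon as it completes (prefix code):
  001→a | 111→d | 000→b | 111→d | 10→e
Decoded message: adbde

adbde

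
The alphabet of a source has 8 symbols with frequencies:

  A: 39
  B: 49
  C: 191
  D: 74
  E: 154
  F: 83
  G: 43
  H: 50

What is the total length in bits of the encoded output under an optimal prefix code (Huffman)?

Greedily combine the two least-frequent nodes:
A(39) + G(43) → 82
B(49) + H(50) → 99
D(74) + 82 → 156
F(83) + 99 → 182
E(154) + 156 → 310
182 + C(191) → 373
310 + 373 → 683
The encoded length is the sum of every internal node's weight: 82 + 99 + 156 + 182 + 310 + 373 + 683 = 1885 bits.

1885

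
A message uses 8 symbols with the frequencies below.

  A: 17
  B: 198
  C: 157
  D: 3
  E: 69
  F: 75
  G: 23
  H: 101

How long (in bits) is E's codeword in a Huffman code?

Build the tree from the bottom:
combine D(3), A(17) → 20
combine 20, G(23) → 43
combine 43, E(69) → 112
combine F(75), H(101) → 176
combine 112, C(157) → 269
combine 176, B(198) → 374
combine 269, 374 → 643
The subtree containing E is merged 3 times, so code length = 3.

3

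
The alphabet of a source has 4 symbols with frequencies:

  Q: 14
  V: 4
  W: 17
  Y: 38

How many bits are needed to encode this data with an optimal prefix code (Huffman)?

126

Greedily combine the two least-frequent nodes:
combine V(4), Q(14) → 18
combine W(17), 18 → 35
combine 35, Y(38) → 73
Total encoded bits = sum of merged weights = 18 + 35 + 73 = 126.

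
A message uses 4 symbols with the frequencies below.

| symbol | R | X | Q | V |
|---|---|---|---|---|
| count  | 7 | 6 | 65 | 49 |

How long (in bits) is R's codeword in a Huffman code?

3

Huffman merges, smallest pair first:
merge X(6) and R(7): 13
merge 13 and V(49): 62
merge 62 and Q(65): 127
R's leaf is at depth 3, giving a 3-bit codeword.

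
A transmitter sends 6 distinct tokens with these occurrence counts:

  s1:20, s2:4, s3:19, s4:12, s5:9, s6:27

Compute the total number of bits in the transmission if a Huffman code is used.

220

Merge the two smallest weights repeatedly:
combine s2(4), s5(9) → 13
combine s4(12), 13 → 25
combine s3(19), s1(20) → 39
combine 25, s6(27) → 52
combine 39, 52 → 91
Total encoded bits = sum of merged weights = 13 + 25 + 39 + 52 + 91 = 220.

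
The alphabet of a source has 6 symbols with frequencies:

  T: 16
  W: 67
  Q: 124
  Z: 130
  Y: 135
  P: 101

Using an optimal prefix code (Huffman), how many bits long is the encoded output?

1413

Build the Huffman tree bottom-up:
T(16) + W(67) → 83
83 + P(101) → 184
Q(124) + Z(130) → 254
Y(135) + 184 → 319
254 + 319 → 573
The encoded length is the sum of every internal node's weight: 83 + 184 + 254 + 319 + 573 = 1413 bits.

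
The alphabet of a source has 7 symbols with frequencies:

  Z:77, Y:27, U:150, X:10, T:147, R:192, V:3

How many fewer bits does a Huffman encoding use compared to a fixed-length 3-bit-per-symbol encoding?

436

Fixed-length: 3 bits × 606 symbols = 1818 bits.
Huffman merges:
merge V(3) and X(10): 13
merge 13 and Y(27): 40
merge 40 and Z(77): 117
merge 117 and T(147): 264
merge U(150) and R(192): 342
merge 264 and 342: 606
Huffman total = 13 + 40 + 117 + 264 + 342 + 606 = 1382 bits.
Saving = 1818 − 1382 = 436 bits.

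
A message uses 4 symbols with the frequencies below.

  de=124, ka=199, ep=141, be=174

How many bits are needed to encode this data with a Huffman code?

1276

Merge the two smallest weights repeatedly:
merge de(124) and ep(141): 265
merge be(174) and ka(199): 373
merge 265 and 373: 638
The encoded length is the sum of every internal node's weight: 265 + 373 + 638 = 1276 bits.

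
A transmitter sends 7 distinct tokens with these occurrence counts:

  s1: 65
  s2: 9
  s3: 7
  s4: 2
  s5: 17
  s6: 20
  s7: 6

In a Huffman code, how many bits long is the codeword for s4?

Build the tree from the bottom:
combine s4(2), s7(6) → 8
combine s3(7), 8 → 15
combine s2(9), 15 → 24
combine s5(17), s6(20) → 37
combine 24, 37 → 61
combine 61, s1(65) → 126
s4 sits 5 levels below the root, so its codeword is 5 bits.

5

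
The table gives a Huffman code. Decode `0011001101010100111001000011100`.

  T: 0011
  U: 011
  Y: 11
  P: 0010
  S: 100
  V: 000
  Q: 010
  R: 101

TTQRTSSTS

Read left to right; each codeword is recognised as soon as it completes (prefix code):
  0011→T | 0011→T | 010→Q | 101→R | 0011→T | 100→S | 100→S | 0011→T | 100→S
Decoded message: TTQRTSSTS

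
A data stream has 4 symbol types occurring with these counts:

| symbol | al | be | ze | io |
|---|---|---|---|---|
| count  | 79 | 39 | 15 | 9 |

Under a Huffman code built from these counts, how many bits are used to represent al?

Repeatedly merge the two smallest:
merge io(9) and ze(15): 24
merge 24 and be(39): 63
merge 63 and al(79): 142
al sits one level below the root: a 1-bit codeword.

1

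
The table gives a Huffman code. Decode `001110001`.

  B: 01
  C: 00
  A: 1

Read left to right; each codeword is recognised as soon as it completes (prefix code):
  00→C | 1→A | 1→A | 1→A | 00→C | 01→B
Decoded message: CAAACB

CAAACB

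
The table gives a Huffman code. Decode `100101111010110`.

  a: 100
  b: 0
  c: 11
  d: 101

adcdbcb

Read left to right; each codeword is recognised as soon as it completes (prefix code):
  100→a | 101→d | 11→c | 101→d | 0→b | 11→c | 0→b
Decoded message: adcdbcb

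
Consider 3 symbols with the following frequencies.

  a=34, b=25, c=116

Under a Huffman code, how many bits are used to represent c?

1

Huffman merges, smallest pair first:
b(25) + a(34) → 59
59 + c(116) → 175
c sits one level below the root: a 1-bit codeword.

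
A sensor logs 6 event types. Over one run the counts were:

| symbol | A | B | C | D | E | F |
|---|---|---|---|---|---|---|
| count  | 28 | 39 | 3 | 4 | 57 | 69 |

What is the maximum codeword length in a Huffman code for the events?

Merge the two lowest-weight nodes at each step:
merge C(3) and D(4): 7
merge 7 and A(28): 35
merge 35 and B(39): 74
merge E(57) and F(69): 126
merge 74 and 126: 200
The first pair merged (C, D) ends up deepest, at depth 4.

4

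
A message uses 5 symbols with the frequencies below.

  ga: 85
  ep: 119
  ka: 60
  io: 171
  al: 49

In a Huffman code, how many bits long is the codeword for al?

Huffman merges, smallest pair first:
al(49) + ka(60) → 109
ga(85) + 109 → 194
ep(119) + io(171) → 290
194 + 290 → 484
al sits 3 levels below the root, so its codeword is 3 bits.

3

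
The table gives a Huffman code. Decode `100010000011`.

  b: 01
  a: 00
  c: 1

cabaabc

Read left to right; each codeword is recognised as soon as it completes (prefix code):
  1→c | 00→a | 01→b | 00→a | 00→a | 01→b | 1→c
Decoded message: cabaabc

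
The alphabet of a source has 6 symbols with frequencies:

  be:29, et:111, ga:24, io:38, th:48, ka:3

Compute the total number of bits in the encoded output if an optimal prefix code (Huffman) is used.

564

Build the Huffman tree bottom-up:
merge ka(3) and ga(24): 27
merge 27 and be(29): 56
merge io(38) and th(48): 86
merge 56 and 86: 142
merge et(111) and 142: 253
The encoded length is the sum of every internal node's weight: 27 + 56 + 86 + 142 + 253 = 564 bits.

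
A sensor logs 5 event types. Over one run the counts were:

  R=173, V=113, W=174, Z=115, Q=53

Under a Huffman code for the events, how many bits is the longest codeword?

3

Merge the two lowest-weight nodes at each step:
merge Q(53) and V(113): 166
merge Z(115) and 166: 281
merge R(173) and W(174): 347
merge 281 and 347: 628
The rarest symbols sit at the bottom; the longest codeword is 3 bits.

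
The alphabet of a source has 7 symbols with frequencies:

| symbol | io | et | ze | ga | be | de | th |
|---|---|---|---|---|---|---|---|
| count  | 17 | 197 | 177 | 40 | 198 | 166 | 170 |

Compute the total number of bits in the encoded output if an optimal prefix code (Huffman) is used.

Merge the two smallest weights repeatedly:
combine io(17), ga(40) → 57
combine 57, de(166) → 223
combine th(170), ze(177) → 347
combine et(197), be(198) → 395
combine 223, 347 → 570
combine 395, 570 → 965
The encoded length is the sum of every internal node's weight: 57 + 223 + 347 + 395 + 570 + 965 = 2557 bits.

2557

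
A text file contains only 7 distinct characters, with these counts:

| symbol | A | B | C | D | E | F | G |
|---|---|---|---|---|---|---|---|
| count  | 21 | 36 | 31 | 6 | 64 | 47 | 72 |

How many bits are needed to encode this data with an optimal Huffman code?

Build the Huffman tree bottom-up:
merge D(6) and A(21): 27
merge 27 and C(31): 58
merge B(36) and F(47): 83
merge 58 and E(64): 122
merge G(72) and 83: 155
merge 122 and 155: 277
Each symbol's bit-cost is frequency × depth; summing gives 722 bits (equivalently 27 + 58 + 83 + 122 + 155 + 277).

722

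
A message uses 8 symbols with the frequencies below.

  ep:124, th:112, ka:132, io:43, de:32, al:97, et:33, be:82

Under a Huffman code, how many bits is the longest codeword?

5

Merge the two lowest-weight nodes at each step:
merge de(32) and et(33): 65
merge io(43) and 65: 108
merge be(82) and al(97): 179
merge 108 and th(112): 220
merge ep(124) and ka(132): 256
merge 179 and 220: 399
merge 256 and 399: 655
The first pair merged (de, et) ends up deepest, at depth 5.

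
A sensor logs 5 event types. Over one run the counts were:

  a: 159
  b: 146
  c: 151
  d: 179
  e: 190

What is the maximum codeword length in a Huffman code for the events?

3

Merge the two lowest-weight nodes at each step:
b(146) + c(151) → 297
a(159) + d(179) → 338
e(190) + 297 → 487
338 + 487 → 825
Maximum depth reached is 3.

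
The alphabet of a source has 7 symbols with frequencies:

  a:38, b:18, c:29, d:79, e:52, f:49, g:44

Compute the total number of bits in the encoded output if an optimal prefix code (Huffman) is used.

843

Build the Huffman tree bottom-up:
combine b(18), c(29) → 47
combine a(38), g(44) → 82
combine 47, f(49) → 96
combine e(52), d(79) → 131
combine 82, 96 → 178
combine 131, 178 → 309
Each symbol's bit-cost is frequency × depth; summing gives 843 bits (equivalently 47 + 82 + 96 + 131 + 178 + 309).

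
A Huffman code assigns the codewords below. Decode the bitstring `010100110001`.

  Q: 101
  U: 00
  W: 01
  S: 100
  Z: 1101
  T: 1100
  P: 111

WWUTW

Read left to right; each codeword is recognised as soon as it completes (prefix code):
  01→W | 01→W | 00→U | 1100→T | 01→W
Decoded message: WWUTW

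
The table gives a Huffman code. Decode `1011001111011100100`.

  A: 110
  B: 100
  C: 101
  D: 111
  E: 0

Read left to right; each codeword is recognised as soon as it completes (prefix code):
  101→C | 100→B | 111→D | 101→C | 110→A | 0→E | 100→B
Decoded message: CBDCAEB

CBDCAEB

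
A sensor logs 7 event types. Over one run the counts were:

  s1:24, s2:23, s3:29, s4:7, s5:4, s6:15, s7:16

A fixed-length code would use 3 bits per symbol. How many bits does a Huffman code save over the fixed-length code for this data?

42

Fixed-length: 3 bits × 118 symbols = 354 bits.
Huffman merges:
combine s5(4), s4(7) → 11
combine 11, s6(15) → 26
combine s7(16), s2(23) → 39
combine s1(24), 26 → 50
combine s3(29), 39 → 68
combine 50, 68 → 118
Huffman total = 11 + 26 + 39 + 50 + 68 + 118 = 312 bits.
Saving = 354 − 312 = 42 bits.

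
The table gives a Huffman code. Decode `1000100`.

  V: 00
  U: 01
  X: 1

Read left to right; each codeword is recognised as soon as it completes (prefix code):
  1→X | 00→V | 01→U | 00→V
Decoded message: XVUV

XVUV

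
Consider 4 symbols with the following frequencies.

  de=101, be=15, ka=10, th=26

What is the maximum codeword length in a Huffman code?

3

Merge the two lowest-weight nodes at each step:
combine ka(10), be(15) → 25
combine 25, th(26) → 51
combine 51, de(101) → 152
The rarest symbols sit at the bottom; the longest codeword is 3 bits.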